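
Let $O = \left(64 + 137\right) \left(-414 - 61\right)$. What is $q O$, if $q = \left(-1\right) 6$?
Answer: $572850$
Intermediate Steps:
$O = -95475$ ($O = 201 \left(-475\right) = -95475$)
$q = -6$
$q O = \left(-6\right) \left(-95475\right) = 572850$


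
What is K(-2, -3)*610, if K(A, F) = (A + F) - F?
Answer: -1220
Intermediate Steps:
K(A, F) = A
K(-2, -3)*610 = -2*610 = -1220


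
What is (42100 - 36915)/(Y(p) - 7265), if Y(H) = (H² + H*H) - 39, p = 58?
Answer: -5185/576 ≈ -9.0017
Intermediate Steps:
Y(H) = -39 + 2*H² (Y(H) = (H² + H²) - 39 = 2*H² - 39 = -39 + 2*H²)
(42100 - 36915)/(Y(p) - 7265) = (42100 - 36915)/((-39 + 2*58²) - 7265) = 5185/((-39 + 2*3364) - 7265) = 5185/((-39 + 6728) - 7265) = 5185/(6689 - 7265) = 5185/(-576) = 5185*(-1/576) = -5185/576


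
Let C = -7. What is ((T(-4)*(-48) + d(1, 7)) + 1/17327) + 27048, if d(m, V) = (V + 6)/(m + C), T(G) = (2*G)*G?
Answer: 2652053299/103962 ≈ 25510.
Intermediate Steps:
T(G) = 2*G²
d(m, V) = (6 + V)/(-7 + m) (d(m, V) = (V + 6)/(m - 7) = (6 + V)/(-7 + m))
((T(-4)*(-48) + d(1, 7)) + 1/17327) + 27048 = (((2*(-4)²)*(-48) + (6 + 7)/(-7 + 1)) + 1/17327) + 27048 = (((2*16)*(-48) + 13/(-6)) + 1/17327) + 27048 = ((32*(-48) - ⅙*13) + 1/17327) + 27048 = ((-1536 - 13/6) + 1/17327) + 27048 = (-9229/6 + 1/17327) + 27048 = -159910877/103962 + 27048 = 2652053299/103962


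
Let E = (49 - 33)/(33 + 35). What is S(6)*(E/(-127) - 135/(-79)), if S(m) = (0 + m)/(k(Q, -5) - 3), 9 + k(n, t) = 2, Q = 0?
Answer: -873447/852805 ≈ -1.0242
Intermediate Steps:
k(n, t) = -7 (k(n, t) = -9 + 2 = -7)
E = 4/17 (E = 16/68 = 16*(1/68) = 4/17 ≈ 0.23529)
S(m) = -m/10 (S(m) = (0 + m)/(-7 - 3) = m/(-10) = m*(-1/10) = -m/10)
S(6)*(E/(-127) - 135/(-79)) = (-1/10*6)*((4/17)/(-127) - 135/(-79)) = -3*((4/17)*(-1/127) - 135*(-1/79))/5 = -3*(-4/2159 + 135/79)/5 = -3/5*291149/170561 = -873447/852805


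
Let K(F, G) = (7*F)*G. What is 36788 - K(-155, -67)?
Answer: -35907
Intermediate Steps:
K(F, G) = 7*F*G
36788 - K(-155, -67) = 36788 - 7*(-155)*(-67) = 36788 - 1*72695 = 36788 - 72695 = -35907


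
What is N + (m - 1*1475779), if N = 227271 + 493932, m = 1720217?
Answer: 965641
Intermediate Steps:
N = 721203
N + (m - 1*1475779) = 721203 + (1720217 - 1*1475779) = 721203 + (1720217 - 1475779) = 721203 + 244438 = 965641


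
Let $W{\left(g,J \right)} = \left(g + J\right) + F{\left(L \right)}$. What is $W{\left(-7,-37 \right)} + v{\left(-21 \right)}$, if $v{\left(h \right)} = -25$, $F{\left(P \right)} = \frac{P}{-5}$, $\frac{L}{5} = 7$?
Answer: $-76$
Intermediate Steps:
$L = 35$ ($L = 5 \cdot 7 = 35$)
$F{\left(P \right)} = - \frac{P}{5}$ ($F{\left(P \right)} = P \left(- \frac{1}{5}\right) = - \frac{P}{5}$)
$W{\left(g,J \right)} = -7 + J + g$ ($W{\left(g,J \right)} = \left(g + J\right) - 7 = \left(J + g\right) - 7 = -7 + J + g$)
$W{\left(-7,-37 \right)} + v{\left(-21 \right)} = \left(-7 - 37 - 7\right) - 25 = -51 - 25 = -76$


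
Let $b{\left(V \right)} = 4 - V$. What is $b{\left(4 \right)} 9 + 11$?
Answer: $11$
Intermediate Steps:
$b{\left(4 \right)} 9 + 11 = \left(4 - 4\right) 9 + 11 = 0 \cdot 9 + 11 = 0 + 11 = 11$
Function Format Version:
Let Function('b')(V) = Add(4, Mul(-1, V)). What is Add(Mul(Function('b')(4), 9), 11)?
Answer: 11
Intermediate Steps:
Add(Mul(Function('b')(4), 9), 11) = Add(Mul(Add(4, Mul(-1, 4)), 9), 11) = Add(Mul(Add(4, -4), 9), 11) = Add(Mul(0, 9), 11) = Add(0, 11) = 11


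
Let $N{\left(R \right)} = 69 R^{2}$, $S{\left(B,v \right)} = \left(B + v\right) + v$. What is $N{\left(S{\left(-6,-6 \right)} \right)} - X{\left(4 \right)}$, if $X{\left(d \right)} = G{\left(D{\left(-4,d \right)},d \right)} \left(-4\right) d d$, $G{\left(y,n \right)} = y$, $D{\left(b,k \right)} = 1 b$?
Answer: $22100$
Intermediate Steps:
$D{\left(b,k \right)} = b$
$S{\left(B,v \right)} = B + 2 v$
$X{\left(d \right)} = 16 d^{2}$ ($X{\left(d \right)} = \left(-4\right) \left(-4\right) d d = 16 d^{2}$)
$N{\left(S{\left(-6,-6 \right)} \right)} - X{\left(4 \right)} = 69 \left(-6 + 2 \left(-6\right)\right)^{2} - 16 \cdot 4^{2} = 69 \left(-6 - 12\right)^{2} - 16 \cdot 16 = 69 \left(-18\right)^{2} - 256 = 69 \cdot 324 - 256 = 22356 - 256 = 22100$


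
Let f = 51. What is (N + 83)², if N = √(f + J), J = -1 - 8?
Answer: (83 + √42)² ≈ 8006.8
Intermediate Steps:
J = -9
N = √42 (N = √(51 - 9) = √42 ≈ 6.4807)
(N + 83)² = (√42 + 83)² = (83 + √42)²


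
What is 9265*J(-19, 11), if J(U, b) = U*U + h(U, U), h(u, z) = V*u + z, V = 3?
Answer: 2640525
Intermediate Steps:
h(u, z) = z + 3*u (h(u, z) = 3*u + z = z + 3*u)
J(U, b) = U² + 4*U (J(U, b) = U*U + (U + 3*U) = U² + 4*U)
9265*J(-19, 11) = 9265*(-19*(4 - 19)) = 9265*(-19*(-15)) = 9265*285 = 2640525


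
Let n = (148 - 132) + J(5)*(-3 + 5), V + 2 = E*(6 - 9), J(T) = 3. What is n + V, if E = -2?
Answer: 26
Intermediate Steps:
V = 4 (V = -2 - 2*(6 - 9) = -2 - 2*(-3) = -2 + 6 = 4)
n = 22 (n = (148 - 132) + 3*(-3 + 5) = 16 + 3*2 = 16 + 6 = 22)
n + V = 22 + 4 = 26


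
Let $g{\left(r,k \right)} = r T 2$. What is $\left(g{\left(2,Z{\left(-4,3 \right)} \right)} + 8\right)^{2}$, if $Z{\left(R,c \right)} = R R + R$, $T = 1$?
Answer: $144$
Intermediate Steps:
$Z{\left(R,c \right)} = R + R^{2}$ ($Z{\left(R,c \right)} = R^{2} + R = R + R^{2}$)
$g{\left(r,k \right)} = 2 r$ ($g{\left(r,k \right)} = r 1 \cdot 2 = r 2 = 2 r$)
$\left(g{\left(2,Z{\left(-4,3 \right)} \right)} + 8\right)^{2} = \left(2 \cdot 2 + 8\right)^{2} = \left(4 + 8\right)^{2} = 12^{2} = 144$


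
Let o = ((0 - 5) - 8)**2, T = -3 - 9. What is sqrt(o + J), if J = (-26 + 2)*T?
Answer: sqrt(457) ≈ 21.378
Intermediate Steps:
T = -12
J = 288 (J = (-26 + 2)*(-12) = -24*(-12) = 288)
o = 169 (o = (-5 - 8)**2 = (-13)**2 = 169)
sqrt(o + J) = sqrt(169 + 288) = sqrt(457)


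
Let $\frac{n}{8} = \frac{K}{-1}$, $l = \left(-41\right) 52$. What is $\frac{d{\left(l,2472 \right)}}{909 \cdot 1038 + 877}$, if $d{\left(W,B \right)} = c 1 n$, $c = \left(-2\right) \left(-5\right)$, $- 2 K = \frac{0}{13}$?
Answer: $0$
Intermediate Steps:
$K = 0$ ($K = - \frac{0 \cdot \frac{1}{13}}{2} = \left(- \frac{1}{2}\right) 0 = 0$)
$l = -2132$
$n = 0$ ($n = 8 \frac{0}{-1} = 8 \cdot 0 \left(-1\right) = 8 \cdot 0 = 0$)
$c = 10$
$d{\left(W,B \right)} = 0$ ($d{\left(W,B \right)} = 10 \cdot 1 \cdot 0 = 10 \cdot 0 = 0$)
$\frac{d{\left(l,2472 \right)}}{909 \cdot 1038 + 877} = \frac{0}{909 \cdot 1038 + 877} = \frac{0}{943542 + 877} = \frac{0}{944419} = 0 \cdot \frac{1}{944419} = 0$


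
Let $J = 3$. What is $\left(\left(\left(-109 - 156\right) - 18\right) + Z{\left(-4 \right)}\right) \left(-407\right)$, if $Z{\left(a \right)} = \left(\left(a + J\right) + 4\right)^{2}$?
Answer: $111518$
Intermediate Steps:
$Z{\left(a \right)} = \left(7 + a\right)^{2}$ ($Z{\left(a \right)} = \left(\left(a + 3\right) + 4\right)^{2} = \left(\left(3 + a\right) + 4\right)^{2} = \left(7 + a\right)^{2}$)
$\left(\left(\left(-109 - 156\right) - 18\right) + Z{\left(-4 \right)}\right) \left(-407\right) = \left(\left(\left(-109 - 156\right) - 18\right) + \left(7 - 4\right)^{2}\right) \left(-407\right) = \left(\left(-265 - 18\right) + 3^{2}\right) \left(-407\right) = \left(-283 + 9\right) \left(-407\right) = \left(-274\right) \left(-407\right) = 111518$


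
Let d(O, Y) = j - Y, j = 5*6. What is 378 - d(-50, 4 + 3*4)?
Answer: 364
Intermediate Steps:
j = 30
d(O, Y) = 30 - Y
378 - d(-50, 4 + 3*4) = 378 - (30 - (4 + 3*4)) = 378 - (30 - (4 + 12)) = 378 - (30 - 1*16) = 378 - (30 - 16) = 378 - 1*14 = 378 - 14 = 364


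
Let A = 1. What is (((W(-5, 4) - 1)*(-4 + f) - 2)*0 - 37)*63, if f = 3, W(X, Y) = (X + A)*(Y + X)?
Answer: -2331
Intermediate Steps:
W(X, Y) = (1 + X)*(X + Y) (W(X, Y) = (X + 1)*(Y + X) = (1 + X)*(X + Y))
(((W(-5, 4) - 1)*(-4 + f) - 2)*0 - 37)*63 = ((((-5 + 4 + (-5)² - 5*4) - 1)*(-4 + 3) - 2)*0 - 37)*63 = ((((-5 + 4 + 25 - 20) - 1)*(-1) - 2)*0 - 37)*63 = (((4 - 1)*(-1) - 2)*0 - 37)*63 = ((3*(-1) - 2)*0 - 37)*63 = ((-3 - 2)*0 - 37)*63 = (-5*0 - 37)*63 = (0 - 37)*63 = -37*63 = -2331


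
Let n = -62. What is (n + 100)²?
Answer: 1444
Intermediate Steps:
(n + 100)² = (-62 + 100)² = 38² = 1444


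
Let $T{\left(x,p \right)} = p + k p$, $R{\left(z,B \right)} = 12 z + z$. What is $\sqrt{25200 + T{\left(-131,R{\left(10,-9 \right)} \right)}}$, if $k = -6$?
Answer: $5 \sqrt{982} \approx 156.68$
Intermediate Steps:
$R{\left(z,B \right)} = 13 z$
$T{\left(x,p \right)} = - 5 p$ ($T{\left(x,p \right)} = p - 6 p = - 5 p$)
$\sqrt{25200 + T{\left(-131,R{\left(10,-9 \right)} \right)}} = \sqrt{25200 - 5 \cdot 13 \cdot 10} = \sqrt{25200 - 650} = \sqrt{24550} = 5 \sqrt{982}$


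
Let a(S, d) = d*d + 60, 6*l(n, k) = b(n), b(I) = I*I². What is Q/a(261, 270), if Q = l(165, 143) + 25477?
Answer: 81491/7680 ≈ 10.611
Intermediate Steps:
b(I) = I³
l(n, k) = n³/6
a(S, d) = 60 + d² (a(S, d) = d² + 60 = 60 + d²)
Q = 1548329/2 (Q = (⅙)*165³ + 25477 = (⅙)*4492125 + 25477 = 1497375/2 + 25477 = 1548329/2 ≈ 7.7416e+5)
Q/a(261, 270) = 1548329/(2*(60 + 270²)) = 1548329/(2*(60 + 72900)) = (1548329/2)/72960 = (1548329/2)*(1/72960) = 81491/7680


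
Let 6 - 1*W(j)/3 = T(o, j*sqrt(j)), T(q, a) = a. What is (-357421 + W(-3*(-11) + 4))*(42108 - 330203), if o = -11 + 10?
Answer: 102966017285 + 31978545*sqrt(37) ≈ 1.0316e+11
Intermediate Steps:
o = -1
W(j) = 18 - 3*j**(3/2) (W(j) = 18 - 3*j*sqrt(j) = 18 - 3*j**(3/2))
(-357421 + W(-3*(-11) + 4))*(42108 - 330203) = (-357421 + (18 - 3*(-3*(-11) + 4)**(3/2)))*(42108 - 330203) = (-357421 + (18 - 3*(33 + 4)**(3/2)))*(-288095) = (-357421 + (18 - 111*sqrt(37)))*(-288095) = (-357403 - 111*sqrt(37))*(-288095) = 102966017285 + 31978545*sqrt(37)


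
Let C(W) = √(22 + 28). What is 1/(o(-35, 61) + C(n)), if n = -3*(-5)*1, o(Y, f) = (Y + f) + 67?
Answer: 93/8599 - 5*√2/8599 ≈ 0.0099929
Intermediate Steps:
o(Y, f) = 67 + Y + f
n = 15 (n = 15*1 = 15)
C(W) = 5*√2 (C(W) = √50 = 5*√2)
1/(o(-35, 61) + C(n)) = 1/((67 - 35 + 61) + 5*√2) = 1/(93 + 5*√2)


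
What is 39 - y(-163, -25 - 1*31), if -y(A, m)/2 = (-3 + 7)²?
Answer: 71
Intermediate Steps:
y(A, m) = -32 (y(A, m) = -2*(-3 + 7)² = -2*4² = -2*16 = -32)
39 - y(-163, -25 - 1*31) = 39 - 1*(-32) = 39 + 32 = 71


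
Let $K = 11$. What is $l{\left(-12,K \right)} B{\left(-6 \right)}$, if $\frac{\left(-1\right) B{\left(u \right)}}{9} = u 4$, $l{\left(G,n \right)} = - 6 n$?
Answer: $-14256$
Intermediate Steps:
$B{\left(u \right)} = - 36 u$ ($B{\left(u \right)} = - 9 u 4 = - 9 \cdot 4 u = - 36 u$)
$l{\left(-12,K \right)} B{\left(-6 \right)} = \left(-6\right) 11 \left(\left(-36\right) \left(-6\right)\right) = \left(-66\right) 216 = -14256$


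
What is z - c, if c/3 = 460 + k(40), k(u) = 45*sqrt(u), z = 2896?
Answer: 1516 - 270*sqrt(10) ≈ 662.19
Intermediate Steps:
c = 1380 + 270*sqrt(10) (c = 3*(460 + 45*sqrt(40)) = 3*(460 + 45*(2*sqrt(10))) = 3*(460 + 90*sqrt(10)) = 1380 + 270*sqrt(10) ≈ 2233.8)
z - c = 2896 - (1380 + 270*sqrt(10)) = 2896 + (-1380 - 270*sqrt(10)) = 1516 - 270*sqrt(10)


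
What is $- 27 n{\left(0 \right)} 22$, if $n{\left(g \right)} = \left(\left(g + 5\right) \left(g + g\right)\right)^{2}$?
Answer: $0$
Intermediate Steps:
$n{\left(g \right)} = 4 g^{2} \left(5 + g\right)^{2}$ ($n{\left(g \right)} = \left(\left(5 + g\right) 2 g\right)^{2} = \left(2 g \left(5 + g\right)\right)^{2} = 4 g^{2} \left(5 + g\right)^{2}$)
$- 27 n{\left(0 \right)} 22 = - 27 \cdot 4 \cdot 0^{2} \left(5 + 0\right)^{2} \cdot 22 = - 27 \cdot 4 \cdot 0 \cdot 5^{2} \cdot 22 = - 27 \cdot 4 \cdot 0 \cdot 25 \cdot 22 = \left(-27\right) 0 \cdot 22 = 0 \cdot 22 = 0$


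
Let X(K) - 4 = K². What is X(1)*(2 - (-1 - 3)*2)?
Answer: 50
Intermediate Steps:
X(K) = 4 + K²
X(1)*(2 - (-1 - 3)*2) = (4 + 1²)*(2 - (-1 - 3)*2) = (4 + 1)*(2 - (-4)*2) = 5*(2 - 1*(-8)) = 5*(2 + 8) = 5*10 = 50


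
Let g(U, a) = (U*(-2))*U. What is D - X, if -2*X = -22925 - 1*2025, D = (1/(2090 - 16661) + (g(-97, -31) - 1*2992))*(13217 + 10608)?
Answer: -7571612172800/14571 ≈ -5.1964e+8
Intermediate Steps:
g(U, a) = -2*U² (g(U, a) = (-2*U)*U = -2*U²)
D = -7571430399575/14571 (D = (1/(2090 - 16661) + (-2*(-97)² - 1*2992))*(13217 + 10608) = (1/(-14571) + (-2*9409 - 2992))*23825 = (-1/14571 + (-18818 - 2992))*23825 = (-1/14571 - 21810)*23825 = -317793511/14571*23825 = -7571430399575/14571 ≈ -5.1962e+8)
X = 12475 (X = -(-22925 - 1*2025)/2 = -(-22925 - 2025)/2 = -½*(-24950) = 12475)
D - X = -7571430399575/14571 - 1*12475 = -7571430399575/14571 - 12475 = -7571612172800/14571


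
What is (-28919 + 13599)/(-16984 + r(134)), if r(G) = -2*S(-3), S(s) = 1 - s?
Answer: 1915/2124 ≈ 0.90160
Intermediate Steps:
r(G) = -8 (r(G) = -2*(1 - 1*(-3)) = -2*(1 + 3) = -2*4 = -8)
(-28919 + 13599)/(-16984 + r(134)) = (-28919 + 13599)/(-16984 - 8) = -15320/(-16992) = -15320*(-1/16992) = 1915/2124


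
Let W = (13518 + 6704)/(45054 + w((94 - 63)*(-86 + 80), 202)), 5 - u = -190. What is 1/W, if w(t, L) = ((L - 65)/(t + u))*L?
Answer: 216580/90999 ≈ 2.3800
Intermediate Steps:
u = 195 (u = 5 - 1*(-190) = 5 + 190 = 195)
w(t, L) = L*(-65 + L)/(195 + t) (w(t, L) = ((L - 65)/(t + 195))*L = ((-65 + L)/(195 + t))*L = L*(-65 + L)/(195 + t))
W = 90999/216580 (W = (13518 + 6704)/(45054 + 202*(-65 + 202)/(195 + (94 - 63)*(-86 + 80))) = 20222/(45054 + 202*137/(195 + 31*(-6))) = 20222/(45054 + 202*137/(195 - 186)) = 20222/(45054 + 202*137/9) = 20222/(45054 + 202*(⅑)*137) = 20222/(45054 + 27674/9) = 20222/(433160/9) = 20222*(9/433160) = 90999/216580 ≈ 0.42016)
1/W = 1/(90999/216580) = 216580/90999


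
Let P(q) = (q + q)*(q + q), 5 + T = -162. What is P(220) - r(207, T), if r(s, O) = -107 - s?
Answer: 193914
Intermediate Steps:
T = -167 (T = -5 - 162 = -167)
P(q) = 4*q² (P(q) = (2*q)*(2*q) = 4*q²)
P(220) - r(207, T) = 4*220² - (-107 - 1*207) = 4*48400 - (-107 - 207) = 193600 - 1*(-314) = 193600 + 314 = 193914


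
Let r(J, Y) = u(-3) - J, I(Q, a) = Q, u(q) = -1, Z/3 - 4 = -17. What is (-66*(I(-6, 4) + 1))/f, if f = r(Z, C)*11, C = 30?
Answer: 15/19 ≈ 0.78947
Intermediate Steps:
Z = -39 (Z = 12 + 3*(-17) = 12 - 51 = -39)
r(J, Y) = -1 - J
f = 418 (f = (-1 - 1*(-39))*11 = (-1 + 39)*11 = 38*11 = 418)
(-66*(I(-6, 4) + 1))/f = -66*(-6 + 1)/418 = -66*(-5)*(1/418) = 330*(1/418) = 15/19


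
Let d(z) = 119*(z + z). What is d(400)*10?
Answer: 952000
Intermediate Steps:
d(z) = 238*z (d(z) = 119*(2*z) = 238*z)
d(400)*10 = (238*400)*10 = 95200*10 = 952000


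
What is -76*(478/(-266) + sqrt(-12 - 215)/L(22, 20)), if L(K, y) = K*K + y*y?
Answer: 956/7 - 19*I*sqrt(227)/221 ≈ 136.57 - 1.2953*I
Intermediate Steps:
L(K, y) = K**2 + y**2
-76*(478/(-266) + sqrt(-12 - 215)/L(22, 20)) = -76*(478/(-266) + sqrt(-12 - 215)/(22**2 + 20**2)) = -76*(478*(-1/266) + sqrt(-227)/(484 + 400)) = -76*(-239/133 + (I*sqrt(227))/884) = -76*(-239/133 + (I*sqrt(227))*(1/884)) = -76*(-239/133 + I*sqrt(227)/884) = 956/7 - 19*I*sqrt(227)/221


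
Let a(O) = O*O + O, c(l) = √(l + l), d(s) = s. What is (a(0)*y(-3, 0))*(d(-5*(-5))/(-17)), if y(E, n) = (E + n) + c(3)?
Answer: 0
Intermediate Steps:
c(l) = √2*√l (c(l) = √(2*l) = √2*√l)
a(O) = O + O² (a(O) = O² + O = O + O²)
y(E, n) = E + n + √6 (y(E, n) = (E + n) + √2*√3 = (E + n) + √6 = E + n + √6)
(a(0)*y(-3, 0))*(d(-5*(-5))/(-17)) = ((0*(1 + 0))*(-3 + 0 + √6))*(-5*(-5)/(-17)) = ((0*1)*(-3 + √6))*(25*(-1/17)) = (0*(-3 + √6))*(-25/17) = 0*(-25/17) = 0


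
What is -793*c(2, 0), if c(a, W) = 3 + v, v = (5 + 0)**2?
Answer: -22204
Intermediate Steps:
v = 25 (v = 5**2 = 25)
c(a, W) = 28 (c(a, W) = 3 + 25 = 28)
-793*c(2, 0) = -793*28 = -22204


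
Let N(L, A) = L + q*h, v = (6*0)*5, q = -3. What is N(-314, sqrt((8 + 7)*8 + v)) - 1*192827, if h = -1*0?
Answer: -193141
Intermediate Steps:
v = 0 (v = 0*5 = 0)
h = 0
N(L, A) = L (N(L, A) = L - 3*0 = L + 0 = L)
N(-314, sqrt((8 + 7)*8 + v)) - 1*192827 = -314 - 1*192827 = -314 - 192827 = -193141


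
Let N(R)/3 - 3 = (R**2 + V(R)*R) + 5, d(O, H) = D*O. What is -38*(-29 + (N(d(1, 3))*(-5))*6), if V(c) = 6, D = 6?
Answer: 274702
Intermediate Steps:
d(O, H) = 6*O
N(R) = 24 + 3*R**2 + 18*R (N(R) = 9 + 3*((R**2 + 6*R) + 5) = 9 + 3*(5 + R**2 + 6*R) = 9 + (15 + 3*R**2 + 18*R) = 24 + 3*R**2 + 18*R)
-38*(-29 + (N(d(1, 3))*(-5))*6) = -38*(-29 + ((24 + 3*(6*1)**2 + 18*(6*1))*(-5))*6) = -38*(-29 + ((24 + 3*6**2 + 18*6)*(-5))*6) = -38*(-29 + ((24 + 3*36 + 108)*(-5))*6) = -38*(-29 + ((24 + 108 + 108)*(-5))*6) = -38*(-29 + (240*(-5))*6) = -38*(-29 - 1200*6) = -38*(-29 - 7200) = -38*(-7229) = 274702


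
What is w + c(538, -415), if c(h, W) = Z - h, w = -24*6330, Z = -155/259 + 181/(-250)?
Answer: -9871741129/64750 ≈ -1.5246e+5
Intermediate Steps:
Z = -85629/64750 (Z = -155*1/259 + 181*(-1/250) = -155/259 - 181/250 = -85629/64750 ≈ -1.3225)
w = -151920
c(h, W) = -85629/64750 - h
w + c(538, -415) = -151920 + (-85629/64750 - 1*538) = -151920 + (-85629/64750 - 538) = -151920 - 34921129/64750 = -9871741129/64750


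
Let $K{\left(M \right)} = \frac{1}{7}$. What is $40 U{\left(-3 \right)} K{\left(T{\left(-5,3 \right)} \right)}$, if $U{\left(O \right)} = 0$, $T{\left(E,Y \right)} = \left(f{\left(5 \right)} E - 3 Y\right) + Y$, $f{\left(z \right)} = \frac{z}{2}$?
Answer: $0$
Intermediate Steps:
$f{\left(z \right)} = \frac{z}{2}$ ($f{\left(z \right)} = z \frac{1}{2} = \frac{z}{2}$)
$T{\left(E,Y \right)} = - 2 Y + \frac{5 E}{2}$ ($T{\left(E,Y \right)} = \left(\frac{1}{2} \cdot 5 E - 3 Y\right) + Y = \left(\frac{5 E}{2} - 3 Y\right) + Y = \left(- 3 Y + \frac{5 E}{2}\right) + Y = - 2 Y + \frac{5 E}{2}$)
$K{\left(M \right)} = \frac{1}{7}$
$40 U{\left(-3 \right)} K{\left(T{\left(-5,3 \right)} \right)} = 40 \cdot 0 \cdot \frac{1}{7} = 0 \cdot \frac{1}{7} = 0$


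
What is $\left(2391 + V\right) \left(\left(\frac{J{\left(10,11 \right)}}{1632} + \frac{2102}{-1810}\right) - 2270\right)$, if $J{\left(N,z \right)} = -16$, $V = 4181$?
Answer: $- \frac{688915837802}{46155} \approx -1.4926 \cdot 10^{7}$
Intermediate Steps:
$\left(2391 + V\right) \left(\left(\frac{J{\left(10,11 \right)}}{1632} + \frac{2102}{-1810}\right) - 2270\right) = \left(2391 + 4181\right) \left(\left(- \frac{16}{1632} + \frac{2102}{-1810}\right) - 2270\right) = 6572 \left(\left(\left(-16\right) \frac{1}{1632} + 2102 \left(- \frac{1}{1810}\right)\right) - 2270\right) = 6572 \left(\left(- \frac{1}{102} - \frac{1051}{905}\right) - 2270\right) = 6572 \left(- \frac{108107}{92310} - 2270\right) = 6572 \left(- \frac{209651807}{92310}\right) = - \frac{688915837802}{46155}$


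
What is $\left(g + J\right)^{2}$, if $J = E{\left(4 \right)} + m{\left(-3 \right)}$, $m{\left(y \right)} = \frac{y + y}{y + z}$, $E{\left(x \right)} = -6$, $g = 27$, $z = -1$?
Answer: $\frac{2025}{4} \approx 506.25$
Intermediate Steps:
$m{\left(y \right)} = \frac{2 y}{-1 + y}$ ($m{\left(y \right)} = \frac{y + y}{y - 1} = \frac{2 y}{-1 + y}$)
$J = - \frac{9}{2}$ ($J = -6 + 2 \left(-3\right) \frac{1}{-1 - 3} = -6 + 2 \left(-3\right) \frac{1}{-4} = -6 + 2 \left(-3\right) \left(- \frac{1}{4}\right) = -6 + \frac{3}{2} = - \frac{9}{2} \approx -4.5$)
$\left(g + J\right)^{2} = \left(27 - \frac{9}{2}\right)^{2} = \left(\frac{45}{2}\right)^{2} = \frac{2025}{4}$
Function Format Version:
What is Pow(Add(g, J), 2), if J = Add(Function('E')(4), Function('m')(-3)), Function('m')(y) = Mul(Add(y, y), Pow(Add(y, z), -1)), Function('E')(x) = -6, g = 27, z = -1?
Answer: Rational(2025, 4) ≈ 506.25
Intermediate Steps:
Function('m')(y) = Mul(2, y, Pow(Add(-1, y), -1)) (Function('m')(y) = Mul(Add(y, y), Pow(Add(y, -1), -1)) = Mul(Mul(2, y), Pow(Add(-1, y), -1)) = Mul(2, y, Pow(Add(-1, y), -1)))
J = Rational(-9, 2) (J = Add(-6, Mul(2, -3, Pow(Add(-1, -3), -1))) = Add(-6, Mul(2, -3, Pow(-4, -1))) = Add(-6, Mul(2, -3, Rational(-1, 4))) = Add(-6, Rational(3, 2)) = Rational(-9, 2) ≈ -4.5000)
Pow(Add(g, J), 2) = Pow(Add(27, Rational(-9, 2)), 2) = Pow(Rational(45, 2), 2) = Rational(2025, 4)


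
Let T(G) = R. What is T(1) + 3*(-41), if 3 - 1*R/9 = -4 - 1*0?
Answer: -60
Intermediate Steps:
R = 63 (R = 27 - 9*(-4 - 1*0) = 27 - 9*(-4 + 0) = 27 - 9*(-4) = 27 + 36 = 63)
T(G) = 63
T(1) + 3*(-41) = 63 + 3*(-41) = 63 - 123 = -60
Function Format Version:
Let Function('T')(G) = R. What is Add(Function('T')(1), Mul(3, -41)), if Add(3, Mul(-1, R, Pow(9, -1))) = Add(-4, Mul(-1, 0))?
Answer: -60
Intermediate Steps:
R = 63 (R = Add(27, Mul(-9, Add(-4, Mul(-1, 0)))) = Add(27, Mul(-9, Add(-4, 0))) = Add(27, Mul(-9, -4)) = Add(27, 36) = 63)
Function('T')(G) = 63
Add(Function('T')(1), Mul(3, -41)) = Add(63, Mul(3, -41)) = Add(63, -123) = -60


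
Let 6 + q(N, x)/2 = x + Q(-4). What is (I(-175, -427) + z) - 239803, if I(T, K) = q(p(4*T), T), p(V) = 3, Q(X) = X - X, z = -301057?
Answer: -541222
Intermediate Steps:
Q(X) = 0
q(N, x) = -12 + 2*x (q(N, x) = -12 + 2*(x + 0) = -12 + 2*x)
I(T, K) = -12 + 2*T
(I(-175, -427) + z) - 239803 = ((-12 + 2*(-175)) - 301057) - 239803 = ((-12 - 350) - 301057) - 239803 = (-362 - 301057) - 239803 = -301419 - 239803 = -541222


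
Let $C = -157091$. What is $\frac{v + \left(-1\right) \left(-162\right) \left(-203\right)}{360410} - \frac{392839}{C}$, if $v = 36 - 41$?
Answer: $\frac{136416223909}{56617167310} \approx 2.4095$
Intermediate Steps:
$v = -5$ ($v = 36 - 41 = -5$)
$\frac{v + \left(-1\right) \left(-162\right) \left(-203\right)}{360410} - \frac{392839}{C} = \frac{-5 + \left(-1\right) \left(-162\right) \left(-203\right)}{360410} - \frac{392839}{-157091} = \left(-5 + 162 \left(-203\right)\right) \frac{1}{360410} - - \frac{392839}{157091} = \left(-5 - 32886\right) \frac{1}{360410} + \frac{392839}{157091} = \left(-32891\right) \frac{1}{360410} + \frac{392839}{157091} = - \frac{32891}{360410} + \frac{392839}{157091} = \frac{136416223909}{56617167310}$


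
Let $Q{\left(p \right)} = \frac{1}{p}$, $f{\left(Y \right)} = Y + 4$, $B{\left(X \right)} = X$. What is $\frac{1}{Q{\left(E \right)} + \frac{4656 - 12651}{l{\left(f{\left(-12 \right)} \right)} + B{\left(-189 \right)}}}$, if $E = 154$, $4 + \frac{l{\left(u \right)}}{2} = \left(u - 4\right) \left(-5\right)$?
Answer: $\frac{154}{15991} \approx 0.0096304$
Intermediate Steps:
$f{\left(Y \right)} = 4 + Y$
$l{\left(u \right)} = 32 - 10 u$ ($l{\left(u \right)} = -8 + 2 \left(u - 4\right) \left(-5\right) = -8 + 2 \left(-4 + u\right) \left(-5\right) = -8 + 2 \left(20 - 5 u\right) = -8 - \left(-40 + 10 u\right) = 32 - 10 u$)
$\frac{1}{Q{\left(E \right)} + \frac{4656 - 12651}{l{\left(f{\left(-12 \right)} \right)} + B{\left(-189 \right)}}} = \frac{1}{\frac{1}{154} + \frac{4656 - 12651}{\left(32 - 10 \left(4 - 12\right)\right) - 189}} = \frac{1}{\frac{1}{154} - \frac{7995}{\left(32 - -80\right) - 189}} = \frac{1}{\frac{1}{154} - \frac{7995}{\left(32 + 80\right) - 189}} = \frac{1}{\frac{1}{154} - \frac{7995}{112 - 189}} = \frac{1}{\frac{1}{154} - \frac{7995}{-77}} = \frac{1}{\frac{1}{154} - - \frac{7995}{77}} = \frac{1}{\frac{1}{154} + \frac{7995}{77}} = \frac{1}{\frac{15991}{154}} = \frac{154}{15991}$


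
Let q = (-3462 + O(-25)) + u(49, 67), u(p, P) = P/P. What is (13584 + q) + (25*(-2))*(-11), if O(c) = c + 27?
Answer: 10675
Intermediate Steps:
u(p, P) = 1
O(c) = 27 + c
q = -3459 (q = (-3462 + (27 - 25)) + 1 = (-3462 + 2) + 1 = -3460 + 1 = -3459)
(13584 + q) + (25*(-2))*(-11) = (13584 - 3459) + (25*(-2))*(-11) = 10125 - 50*(-11) = 10125 + 550 = 10675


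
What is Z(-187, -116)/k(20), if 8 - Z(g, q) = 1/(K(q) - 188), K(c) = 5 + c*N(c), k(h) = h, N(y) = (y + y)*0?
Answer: 293/732 ≈ 0.40027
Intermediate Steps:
N(y) = 0 (N(y) = (2*y)*0 = 0)
K(c) = 5 (K(c) = 5 + c*0 = 5 + 0 = 5)
Z(g, q) = 1465/183 (Z(g, q) = 8 - 1/(5 - 188) = 8 - 1/(-183) = 8 - 1*(-1/183) = 8 + 1/183 = 1465/183)
Z(-187, -116)/k(20) = (1465/183)/20 = (1465/183)*(1/20) = 293/732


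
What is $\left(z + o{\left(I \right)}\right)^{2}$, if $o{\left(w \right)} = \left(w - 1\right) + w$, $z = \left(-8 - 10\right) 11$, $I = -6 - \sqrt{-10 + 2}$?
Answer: $44489 + 1688 i \sqrt{2} \approx 44489.0 + 2387.2 i$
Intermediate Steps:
$I = -6 - 2 i \sqrt{2}$ ($I = -6 - \sqrt{-8} = -6 - 2 i \sqrt{2} \approx -6.0 - 2.8284 i$)
$z = -198$ ($z = \left(-18\right) 11 = -198$)
$o{\left(w \right)} = -1 + 2 w$ ($o{\left(w \right)} = \left(-1 + w\right) + w = -1 + 2 w$)
$\left(z + o{\left(I \right)}\right)^{2} = \left(-198 - \left(1 - 2 \left(-6 - 2 i \sqrt{2}\right)\right)\right)^{2} = \left(-198 - \left(13 + 4 i \sqrt{2}\right)\right)^{2} = \left(-211 - 4 i \sqrt{2}\right)^{2}$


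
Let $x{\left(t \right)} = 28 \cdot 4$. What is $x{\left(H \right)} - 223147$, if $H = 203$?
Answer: $-223035$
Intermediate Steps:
$x{\left(t \right)} = 112$
$x{\left(H \right)} - 223147 = 112 - 223147 = -223035$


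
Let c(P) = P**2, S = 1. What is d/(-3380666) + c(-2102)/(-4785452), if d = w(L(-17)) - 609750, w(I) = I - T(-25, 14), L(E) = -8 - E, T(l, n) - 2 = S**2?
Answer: -1502405941597/2022251858879 ≈ -0.74294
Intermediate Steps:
T(l, n) = 3 (T(l, n) = 2 + 1**2 = 2 + 1 = 3)
w(I) = -3 + I (w(I) = I - 1*3 = I - 3 = -3 + I)
d = -609744 (d = (-3 + (-8 - 1*(-17))) - 609750 = (-3 + (-8 + 17)) - 609750 = (-3 + 9) - 609750 = 6 - 609750 = -609744)
d/(-3380666) + c(-2102)/(-4785452) = -609744/(-3380666) + (-2102)**2/(-4785452) = -609744*(-1/3380666) + 4418404*(-1/4785452) = 304872/1690333 - 1104601/1196363 = -1502405941597/2022251858879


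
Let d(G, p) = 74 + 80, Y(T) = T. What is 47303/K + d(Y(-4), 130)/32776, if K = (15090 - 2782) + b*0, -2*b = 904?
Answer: 2853490/741557 ≈ 3.8480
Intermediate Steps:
b = -452 (b = -1/2*904 = -452)
d(G, p) = 154
K = 12308 (K = (15090 - 2782) - 452*0 = 12308 + 0 = 12308)
47303/K + d(Y(-4), 130)/32776 = 47303/12308 + 154/32776 = 47303*(1/12308) + 154*(1/32776) = 47303/12308 + 77/16388 = 2853490/741557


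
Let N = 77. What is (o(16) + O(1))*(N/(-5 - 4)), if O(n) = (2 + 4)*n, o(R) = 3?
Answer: -77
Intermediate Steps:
O(n) = 6*n
(o(16) + O(1))*(N/(-5 - 4)) = (3 + 6*1)*(77/(-5 - 4)) = (3 + 6)*(77/(-9)) = 9*(77*(-⅑)) = 9*(-77/9) = -77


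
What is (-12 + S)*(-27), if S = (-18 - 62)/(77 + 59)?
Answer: 5778/17 ≈ 339.88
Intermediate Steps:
S = -10/17 (S = -80/136 = -80*1/136 = -10/17 ≈ -0.58823)
(-12 + S)*(-27) = (-12 - 10/17)*(-27) = -214/17*(-27) = 5778/17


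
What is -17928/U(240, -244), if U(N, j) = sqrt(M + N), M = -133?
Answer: -17928*sqrt(107)/107 ≈ -1733.2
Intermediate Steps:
U(N, j) = sqrt(-133 + N)
-17928/U(240, -244) = -17928/sqrt(-133 + 240) = -17928*sqrt(107)/107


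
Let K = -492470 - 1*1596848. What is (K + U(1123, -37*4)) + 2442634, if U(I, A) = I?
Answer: 354439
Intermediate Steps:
K = -2089318 (K = -492470 - 1596848 = -2089318)
(K + U(1123, -37*4)) + 2442634 = (-2089318 + 1123) + 2442634 = -2088195 + 2442634 = 354439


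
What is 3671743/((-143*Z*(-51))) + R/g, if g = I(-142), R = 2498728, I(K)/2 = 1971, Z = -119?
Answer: 359014927045/570188619 ≈ 629.64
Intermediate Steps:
I(K) = 3942 (I(K) = 2*1971 = 3942)
g = 3942
3671743/((-143*Z*(-51))) + R/g = 3671743/((-143*(-119)*(-51))) + 2498728/3942 = 3671743/((17017*(-51))) + 2498728*(1/3942) = 3671743/(-867867) + 1249364/1971 = 3671743*(-1/867867) + 1249364/1971 = -3671743/867867 + 1249364/1971 = 359014927045/570188619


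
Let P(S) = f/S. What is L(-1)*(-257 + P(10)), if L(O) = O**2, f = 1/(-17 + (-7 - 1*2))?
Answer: -66821/260 ≈ -257.00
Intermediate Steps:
f = -1/26 (f = 1/(-17 + (-7 - 2)) = 1/(-17 - 9) = 1/(-26) = -1/26 ≈ -0.038462)
P(S) = -1/(26*S)
L(-1)*(-257 + P(10)) = (-1)**2*(-257 - 1/26/10) = 1*(-257 - 1/26*1/10) = 1*(-257 - 1/260) = 1*(-66821/260) = -66821/260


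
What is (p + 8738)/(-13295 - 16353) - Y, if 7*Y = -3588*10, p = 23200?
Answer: 531773337/103768 ≈ 5124.6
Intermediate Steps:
Y = -35880/7 (Y = (-3588*10)/7 = (⅐)*(-35880) = -35880/7 ≈ -5125.7)
(p + 8738)/(-13295 - 16353) - Y = (23200 + 8738)/(-13295 - 16353) - 1*(-35880/7) = 31938/(-29648) + 35880/7 = 31938*(-1/29648) + 35880/7 = -15969/14824 + 35880/7 = 531773337/103768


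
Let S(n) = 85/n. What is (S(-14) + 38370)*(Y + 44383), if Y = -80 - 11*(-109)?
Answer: 12219448345/7 ≈ 1.7456e+9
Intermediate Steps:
Y = 1119 (Y = -80 + 1199 = 1119)
(S(-14) + 38370)*(Y + 44383) = (85/(-14) + 38370)*(1119 + 44383) = (85*(-1/14) + 38370)*45502 = (-85/14 + 38370)*45502 = (537095/14)*45502 = 12219448345/7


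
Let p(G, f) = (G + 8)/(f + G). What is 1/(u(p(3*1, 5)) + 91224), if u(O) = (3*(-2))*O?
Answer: 4/364863 ≈ 1.0963e-5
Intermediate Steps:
p(G, f) = (8 + G)/(G + f)
u(O) = -6*O
1/(u(p(3*1, 5)) + 91224) = 1/(-6*(8 + 3*1)/(3*1 + 5) + 91224) = 1/(-6*(8 + 3)/(3 + 5) + 91224) = 1/(-6*11/8 + 91224) = 1/(-33/4 + 91224) = 1/(364863/4) = 4/364863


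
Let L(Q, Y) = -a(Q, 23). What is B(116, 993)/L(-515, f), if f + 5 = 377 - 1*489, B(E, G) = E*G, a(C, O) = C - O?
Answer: 57594/269 ≈ 214.10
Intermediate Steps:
f = -117 (f = -5 + (377 - 1*489) = -5 + (377 - 489) = -5 - 112 = -117)
L(Q, Y) = 23 - Q (L(Q, Y) = -(Q - 1*23) = -(Q - 23) = -(-23 + Q) = 23 - Q)
B(116, 993)/L(-515, f) = (116*993)/(23 - 1*(-515)) = 115188/(23 + 515) = 115188/538 = 115188*(1/538) = 57594/269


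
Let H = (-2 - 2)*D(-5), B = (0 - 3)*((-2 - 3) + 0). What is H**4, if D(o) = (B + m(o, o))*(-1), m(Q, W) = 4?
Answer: 33362176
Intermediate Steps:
B = 15 (B = -3*(-5 + 0) = -3*(-5) = 15)
D(o) = -19 (D(o) = (15 + 4)*(-1) = 19*(-1) = -19)
H = 76 (H = (-2 - 2)*(-19) = -4*(-19) = 76)
H**4 = 76**4 = 33362176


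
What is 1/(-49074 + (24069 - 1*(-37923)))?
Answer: 1/12918 ≈ 7.7411e-5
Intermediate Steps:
1/(-49074 + (24069 - 1*(-37923))) = 1/(-49074 + (24069 + 37923)) = 1/(-49074 + 61992) = 1/12918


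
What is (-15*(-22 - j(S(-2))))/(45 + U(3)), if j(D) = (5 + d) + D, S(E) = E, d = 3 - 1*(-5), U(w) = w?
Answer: 165/16 ≈ 10.313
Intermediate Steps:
d = 8 (d = 3 + 5 = 8)
j(D) = 13 + D (j(D) = (5 + 8) + D = 13 + D)
(-15*(-22 - j(S(-2))))/(45 + U(3)) = (-15*(-22 - (13 - 2)))/(45 + 3) = -15*(-22 - 1*11)/48 = -15*(-22 - 11)*(1/48) = -15*(-33)*(1/48) = 495*(1/48) = 165/16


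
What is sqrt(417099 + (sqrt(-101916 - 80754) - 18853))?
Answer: sqrt(398246 + I*sqrt(182670)) ≈ 631.07 + 0.339*I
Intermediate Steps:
sqrt(417099 + (sqrt(-101916 - 80754) - 18853)) = sqrt(417099 + (sqrt(-182670) - 18853)) = sqrt(417099 + (I*sqrt(182670) - 18853)) = sqrt(417099 + (-18853 + I*sqrt(182670))) = sqrt(398246 + I*sqrt(182670))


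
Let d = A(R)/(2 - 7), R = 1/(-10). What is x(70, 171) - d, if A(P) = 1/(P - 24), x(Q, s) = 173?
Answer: 41691/241 ≈ 172.99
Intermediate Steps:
R = -1/10 ≈ -0.10000
A(P) = 1/(-24 + P)
d = 2/241 (d = 1/((2 - 7)*(-24 - 1/10)) = 1/((-5)*(-241/10)) = -1/5*(-10/241) = 2/241 ≈ 0.0082988)
x(70, 171) - d = 173 - 1*2/241 = 173 - 2/241 = 41691/241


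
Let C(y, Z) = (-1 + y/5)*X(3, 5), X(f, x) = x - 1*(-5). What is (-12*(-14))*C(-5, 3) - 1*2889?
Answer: -6249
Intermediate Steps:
X(f, x) = 5 + x (X(f, x) = x + 5 = 5 + x)
C(y, Z) = -10 + 2*y (C(y, Z) = (-1 + y/5)*(5 + 5) = (-1 + y*(1/5))*10 = (-1 + y/5)*10 = -10 + 2*y)
(-12*(-14))*C(-5, 3) - 1*2889 = (-12*(-14))*(-10 + 2*(-5)) - 1*2889 = 168*(-10 - 10) - 2889 = 168*(-20) - 2889 = -3360 - 2889 = -6249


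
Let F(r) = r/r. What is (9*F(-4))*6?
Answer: 54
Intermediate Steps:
F(r) = 1
(9*F(-4))*6 = (9*1)*6 = 9*6 = 54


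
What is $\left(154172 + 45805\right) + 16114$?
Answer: $216091$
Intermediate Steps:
$\left(154172 + 45805\right) + 16114 = 199977 + 16114 = 216091$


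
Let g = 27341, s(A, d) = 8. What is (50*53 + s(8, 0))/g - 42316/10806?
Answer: -564119704/147723423 ≈ -3.8188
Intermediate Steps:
(50*53 + s(8, 0))/g - 42316/10806 = (50*53 + 8)/27341 - 42316/10806 = (2650 + 8)*(1/27341) - 42316*1/10806 = 2658*(1/27341) - 21158/5403 = 2658/27341 - 21158/5403 = -564119704/147723423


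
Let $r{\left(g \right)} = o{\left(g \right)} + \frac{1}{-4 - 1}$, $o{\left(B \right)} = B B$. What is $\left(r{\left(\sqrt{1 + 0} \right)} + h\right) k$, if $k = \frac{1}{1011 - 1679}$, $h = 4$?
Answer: $- \frac{6}{835} \approx -0.0071856$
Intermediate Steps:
$o{\left(B \right)} = B^{2}$
$k = - \frac{1}{668}$ ($k = \frac{1}{-668} = - \frac{1}{668} \approx -0.001497$)
$r{\left(g \right)} = - \frac{1}{5} + g^{2}$ ($r{\left(g \right)} = g^{2} + \frac{1}{-4 - 1} = g^{2} + \frac{1}{-5} = g^{2} - \frac{1}{5} = - \frac{1}{5} + g^{2}$)
$\left(r{\left(\sqrt{1 + 0} \right)} + h\right) k = \left(\left(- \frac{1}{5} + \left(\sqrt{1 + 0}\right)^{2}\right) + 4\right) \left(- \frac{1}{668}\right) = \left(\left(- \frac{1}{5} + \left(\sqrt{1}\right)^{2}\right) + 4\right) \left(- \frac{1}{668}\right) = \left(\left(- \frac{1}{5} + 1^{2}\right) + 4\right) \left(- \frac{1}{668}\right) = \left(\left(- \frac{1}{5} + 1\right) + 4\right) \left(- \frac{1}{668}\right) = \left(\frac{4}{5} + 4\right) \left(- \frac{1}{668}\right) = \frac{24}{5} \left(- \frac{1}{668}\right) = - \frac{6}{835}$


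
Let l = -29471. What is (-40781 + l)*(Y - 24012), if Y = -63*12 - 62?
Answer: 1744357160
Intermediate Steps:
Y = -818 (Y = -756 - 62 = -818)
(-40781 + l)*(Y - 24012) = (-40781 - 29471)*(-818 - 24012) = -70252*(-24830) = 1744357160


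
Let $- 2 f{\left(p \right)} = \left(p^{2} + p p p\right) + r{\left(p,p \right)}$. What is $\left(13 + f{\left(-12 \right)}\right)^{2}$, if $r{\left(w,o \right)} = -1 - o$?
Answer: $\frac{2556801}{4} \approx 6.392 \cdot 10^{5}$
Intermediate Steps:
$f{\left(p \right)} = \frac{1}{2} + \frac{p}{2} - \frac{p^{2}}{2} - \frac{p^{3}}{2}$ ($f{\left(p \right)} = - \frac{\left(p^{2} + p p p\right) - \left(1 + p\right)}{2} = - \frac{\left(p^{2} + p^{2} p\right) - \left(1 + p\right)}{2} = - \frac{\left(p^{2} + p^{3}\right) - \left(1 + p\right)}{2} = - \frac{-1 + p^{2} + p^{3} - p}{2} = \frac{1}{2} + \frac{p}{2} - \frac{p^{2}}{2} - \frac{p^{3}}{2}$)
$\left(13 + f{\left(-12 \right)}\right)^{2} = \left(13 + \left(\frac{1}{2} + \frac{1}{2} \left(-12\right) - \frac{\left(-12\right)^{2}}{2} - \frac{\left(-12\right)^{3}}{2}\right)\right)^{2} = \left(13 - - \frac{1573}{2}\right)^{2} = \left(13 + \left(\frac{1}{2} - 6 - 72 + 864\right)\right)^{2} = \left(13 + \frac{1573}{2}\right)^{2} = \left(\frac{1599}{2}\right)^{2} = \frac{2556801}{4}$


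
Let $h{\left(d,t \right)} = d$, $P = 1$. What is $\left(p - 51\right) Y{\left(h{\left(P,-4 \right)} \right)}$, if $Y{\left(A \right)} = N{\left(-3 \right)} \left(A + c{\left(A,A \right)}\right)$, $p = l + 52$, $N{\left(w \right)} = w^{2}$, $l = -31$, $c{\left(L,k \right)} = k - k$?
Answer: $-270$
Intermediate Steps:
$c{\left(L,k \right)} = 0$
$p = 21$ ($p = -31 + 52 = 21$)
$Y{\left(A \right)} = 9 A$ ($Y{\left(A \right)} = \left(-3\right)^{2} \left(A + 0\right) = 9 A$)
$\left(p - 51\right) Y{\left(h{\left(P,-4 \right)} \right)} = \left(21 - 51\right) 9 \cdot 1 = \left(-30\right) 9 = -270$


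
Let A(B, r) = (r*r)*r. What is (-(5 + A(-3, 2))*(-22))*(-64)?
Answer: -18304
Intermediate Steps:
A(B, r) = r³ (A(B, r) = r²*r = r³)
(-(5 + A(-3, 2))*(-22))*(-64) = (-(5 + 2³)*(-22))*(-64) = (-(5 + 8)*(-22))*(-64) = (-1*13*(-22))*(-64) = -13*(-22)*(-64) = 286*(-64) = -18304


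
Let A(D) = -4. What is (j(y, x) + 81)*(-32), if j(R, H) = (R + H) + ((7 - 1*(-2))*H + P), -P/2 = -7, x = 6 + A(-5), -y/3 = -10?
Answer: -4640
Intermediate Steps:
y = 30 (y = -3*(-10) = 30)
x = 2 (x = 6 - 4 = 2)
P = 14 (P = -2*(-7) = 14)
j(R, H) = 14 + R + 10*H (j(R, H) = (R + H) + ((7 - 1*(-2))*H + 14) = (H + R) + ((7 + 2)*H + 14) = (H + R) + (9*H + 14) = (H + R) + (14 + 9*H) = 14 + R + 10*H)
(j(y, x) + 81)*(-32) = ((14 + 30 + 10*2) + 81)*(-32) = ((14 + 30 + 20) + 81)*(-32) = (64 + 81)*(-32) = 145*(-32) = -4640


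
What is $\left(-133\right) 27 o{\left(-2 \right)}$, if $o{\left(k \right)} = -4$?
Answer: $14364$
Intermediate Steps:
$\left(-133\right) 27 o{\left(-2 \right)} = \left(-133\right) 27 \left(-4\right) = \left(-3591\right) \left(-4\right) = 14364$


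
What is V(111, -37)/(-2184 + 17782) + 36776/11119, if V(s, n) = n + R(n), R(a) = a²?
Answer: 294221278/86717081 ≈ 3.3929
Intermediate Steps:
V(s, n) = n + n²
V(111, -37)/(-2184 + 17782) + 36776/11119 = (-37*(1 - 37))/(-2184 + 17782) + 36776/11119 = -37*(-36)/15598 + 36776*(1/11119) = 1332*(1/15598) + 36776/11119 = 666/7799 + 36776/11119 = 294221278/86717081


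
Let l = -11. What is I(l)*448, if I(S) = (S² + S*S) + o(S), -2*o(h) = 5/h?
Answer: 1193696/11 ≈ 1.0852e+5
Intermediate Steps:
o(h) = -5/(2*h)
I(S) = 2*S² - 5/(2*S) (I(S) = (S² + S*S) - 5/(2*S) = (S² + S²) - 5/(2*S) = 2*S² - 5/(2*S))
I(l)*448 = ((½)*(-5 + 4*(-11)³)/(-11))*448 = ((½)*(-1/11)*(-5 + 4*(-1331)))*448 = ((½)*(-1/11)*(-5 - 5324))*448 = ((½)*(-1/11)*(-5329))*448 = (5329/22)*448 = 1193696/11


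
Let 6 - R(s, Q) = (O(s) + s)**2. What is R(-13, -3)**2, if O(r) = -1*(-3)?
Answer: 8836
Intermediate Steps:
O(r) = 3
R(s, Q) = 6 - (3 + s)**2
R(-13, -3)**2 = (6 - (3 - 13)**2)**2 = (6 - 1*(-10)**2)**2 = (6 - 1*100)**2 = (6 - 100)**2 = (-94)**2 = 8836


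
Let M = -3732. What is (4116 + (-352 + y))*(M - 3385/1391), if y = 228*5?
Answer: -25474303688/1391 ≈ -1.8314e+7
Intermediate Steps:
y = 1140
(4116 + (-352 + y))*(M - 3385/1391) = (4116 + (-352 + 1140))*(-3732 - 3385/1391) = (4116 + 788)*(-3732 - 3385*1/1391) = 4904*(-3732 - 3385/1391) = 4904*(-5194597/1391) = -25474303688/1391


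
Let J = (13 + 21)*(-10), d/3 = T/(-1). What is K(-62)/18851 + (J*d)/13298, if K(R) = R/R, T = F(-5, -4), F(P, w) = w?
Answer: -38449391/125340299 ≈ -0.30676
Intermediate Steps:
T = -4
d = 12 (d = 3*(-4/(-1)) = 3*(-4*(-1)) = 3*4 = 12)
K(R) = 1
J = -340 (J = 34*(-10) = -340)
K(-62)/18851 + (J*d)/13298 = 1/18851 - 340*12/13298 = 1*(1/18851) - 4080*1/13298 = 1/18851 - 2040/6649 = -38449391/125340299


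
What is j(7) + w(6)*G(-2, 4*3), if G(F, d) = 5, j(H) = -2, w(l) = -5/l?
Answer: -37/6 ≈ -6.1667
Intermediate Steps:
j(7) + w(6)*G(-2, 4*3) = -2 - 5/6*5 = -2 - 5*⅙*5 = -2 - ⅚*5 = -2 - 25/6 = -37/6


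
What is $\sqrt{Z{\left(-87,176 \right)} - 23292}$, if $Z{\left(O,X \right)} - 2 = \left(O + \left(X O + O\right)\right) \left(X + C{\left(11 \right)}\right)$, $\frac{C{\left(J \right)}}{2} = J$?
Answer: $i \sqrt{3089518} \approx 1757.7 i$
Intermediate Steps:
$C{\left(J \right)} = 2 J$
$Z{\left(O,X \right)} = 2 + \left(22 + X\right) \left(2 O + O X\right)$ ($Z{\left(O,X \right)} = 2 + \left(O + \left(X O + O\right)\right) \left(X + 2 \cdot 11\right) = 2 + \left(O + \left(O X + O\right)\right) \left(X + 22\right) = 2 + \left(O + \left(O + O X\right)\right) \left(22 + X\right) = 2 + \left(2 O + O X\right) \left(22 + X\right) = 2 + \left(22 + X\right) \left(2 O + O X\right)$)
$\sqrt{Z{\left(-87,176 \right)} - 23292} = \sqrt{\left(2 + 44 \left(-87\right) - 87 \cdot 176^{2} + 24 \left(-87\right) 176\right) - 23292} = \sqrt{\left(2 - 3828 - 2694912 - 367488\right) - 23292} = \sqrt{-3066226 - 23292} = \sqrt{-3089518} = i \sqrt{3089518}$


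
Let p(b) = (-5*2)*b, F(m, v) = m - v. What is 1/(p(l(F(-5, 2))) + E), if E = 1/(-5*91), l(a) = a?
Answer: 455/31849 ≈ 0.014286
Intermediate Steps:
p(b) = -10*b
E = -1/455 (E = 1/(-455) = -1/455 ≈ -0.0021978)
1/(p(l(F(-5, 2))) + E) = 1/(-10*(-5 - 1*2) - 1/455) = 1/(-10*(-5 - 2) - 1/455) = 1/(-10*(-7) - 1/455) = 1/(70 - 1/455) = 1/(31849/455) = 455/31849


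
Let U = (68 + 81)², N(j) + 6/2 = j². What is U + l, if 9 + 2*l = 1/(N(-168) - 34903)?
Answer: 296634025/13364 ≈ 22197.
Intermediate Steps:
N(j) = -3 + j²
U = 22201 (U = 149² = 22201)
l = -60139/13364 (l = -9/2 + 1/(2*((-3 + (-168)²) - 34903)) = -9/2 + 1/(2*((-3 + 28224) - 34903)) = -9/2 + 1/(2*(28221 - 34903)) = -9/2 + (½)/(-6682) = -9/2 + (½)*(-1/6682) = -9/2 - 1/13364 = -60139/13364 ≈ -4.5001)
U + l = 22201 - 60139/13364 = 296634025/13364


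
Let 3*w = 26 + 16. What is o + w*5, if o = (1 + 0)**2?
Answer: 71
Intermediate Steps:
w = 14 (w = (26 + 16)/3 = (1/3)*42 = 14)
o = 1 (o = 1**2 = 1)
o + w*5 = 1 + 14*5 = 1 + 70 = 71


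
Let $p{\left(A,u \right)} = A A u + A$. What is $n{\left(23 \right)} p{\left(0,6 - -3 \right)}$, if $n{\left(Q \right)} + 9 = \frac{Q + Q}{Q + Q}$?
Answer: $0$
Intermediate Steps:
$p{\left(A,u \right)} = A + u A^{2}$ ($p{\left(A,u \right)} = A^{2} u + A = u A^{2} + A = A + u A^{2}$)
$n{\left(Q \right)} = -8$ ($n{\left(Q \right)} = -9 + \frac{Q + Q}{Q + Q} = -9 + \frac{2 Q}{2 Q} = -9 + 2 Q \frac{1}{2 Q} = -9 + 1 = -8$)
$n{\left(23 \right)} p{\left(0,6 - -3 \right)} = - 8 \cdot 0 \left(1 + 0 \left(6 - -3\right)\right) = - 8 \cdot 0 \left(1 + 0 \left(6 + 3\right)\right) = - 8 \cdot 0 \left(1 + 0 \cdot 9\right) = - 8 \cdot 0 \left(1 + 0\right) = - 8 \cdot 0 \cdot 1 = \left(-8\right) 0 = 0$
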